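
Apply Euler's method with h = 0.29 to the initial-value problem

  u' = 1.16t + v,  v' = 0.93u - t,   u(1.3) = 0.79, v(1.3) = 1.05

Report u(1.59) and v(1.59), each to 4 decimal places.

Euler on (u,v): u_{n+1} = u_n + h·u', v_{n+1} = v_n + h·v'.
1.300000: (0.790000, 1.050000); f=(2.558000, -0.565300) → (1.531820, 0.886063)
(u(1.59), v(1.59)) ≈ (1.5318, 0.8861)

1.5318, 0.8861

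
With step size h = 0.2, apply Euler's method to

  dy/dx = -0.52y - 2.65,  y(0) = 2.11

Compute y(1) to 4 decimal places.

-0.9347

Euler: y_{n+1} = y_n + h·f(x_n, y_n).
x=0.000000, y=2.110000: f=-3.747200 → y ← 2.110000 + 0.2·(-3.747200) = 1.360560
x=0.200000, y=1.360560: f=-3.357491 → y ← 1.360560 + 0.2·(-3.357491) = 0.689062
x=0.400000, y=0.689062: f=-3.008312 → y ← 0.689062 + 0.2·(-3.008312) = 0.087399
x=0.600000, y=0.087399: f=-2.695448 → y ← 0.087399 + 0.2·(-2.695448) = -0.451690
x=0.800000, y=-0.451690: f=-2.415121 → y ← -0.451690 + 0.2·(-2.415121) = -0.934714
y(1) ≈ -0.9347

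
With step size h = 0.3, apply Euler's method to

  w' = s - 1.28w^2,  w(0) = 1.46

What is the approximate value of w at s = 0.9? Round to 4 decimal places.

0.6272

Euler: w_{n+1} = w_n + h·f(s_n, w_n).
s=0.000000, w=1.460000: f=-2.728448 → w ← 1.460000 + 0.3·(-2.728448) = 0.641466
s=0.300000, w=0.641466: f=-0.226692 → w ← 0.641466 + 0.3·(-0.226692) = 0.573458
s=0.600000, w=0.573458: f=0.179067 → w ← 0.573458 + 0.3·0.179067 = 0.627178
w(0.9) ≈ 0.6272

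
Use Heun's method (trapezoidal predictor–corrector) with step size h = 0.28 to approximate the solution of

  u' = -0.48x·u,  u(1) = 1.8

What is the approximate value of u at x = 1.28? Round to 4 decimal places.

1.5450

Heun: k1 = f(x_n, u_n); k2 = f(x_n + h, u_n + h·k1); u_{n+1} = u_n + (h/2)·(k1 + k2).
x=1.000000, u=1.800000:
  k1 = f(1.000000, 1.800000) = -0.864000
  k2 = f(1.280000, 1.558080) = -0.957284
  u ← 1.800000 + (0.28/2)·(-0.864000 + (-0.957284)) = 1.545020
u(1.28) ≈ 1.5450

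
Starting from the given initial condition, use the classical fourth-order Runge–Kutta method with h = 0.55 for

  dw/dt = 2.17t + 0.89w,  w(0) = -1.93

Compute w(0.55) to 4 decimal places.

-2.7600

RK4: k1 = f(t_n, w_n); k2 = f(t_n + h/2, w_n + (h/2)·k1); k3 = f(t_n + h/2, w_n + (h/2)·k2); k4 = f(t_n + h, w_n + h·k3); w_{n+1} = w_n + (h/6)·(k1 + 2k2 + 2k3 + k4).
t=0.000000, w=-1.930000:
  k1 = f(0.000000, -1.930000) = -1.717700
  k2 = f(0.275000, -2.402367) = -1.541357
  k3 = f(0.275000, -2.353873) = -1.498197
  k4 = f(0.550000, -2.754008) = -1.257568
  w ← -1.930000 + (0.55/6)·(k1 + 2k2 + 2k3 + k4) = -2.759984
w(0.55) ≈ -2.7600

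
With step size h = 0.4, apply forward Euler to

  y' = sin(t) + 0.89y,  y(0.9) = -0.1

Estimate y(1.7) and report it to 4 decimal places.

Euler: y_{n+1} = y_n + h·f(t_n, y_n).
t=0.900000, y=-0.100000: f=0.694327 → y ← -0.100000 + 0.4·0.694327 = 0.177731
t=1.300000, y=0.177731: f=1.121739 → y ← 0.177731 + 0.4·1.121739 = 0.626426
y(1.7) ≈ 0.6264

0.6264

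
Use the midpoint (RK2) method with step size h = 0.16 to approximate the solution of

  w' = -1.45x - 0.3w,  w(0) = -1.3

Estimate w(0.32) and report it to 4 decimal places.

-1.2535

Midpoint: k1 = f(x_n, w_n); k2 = f(x_n + h/2, w_n + (h/2)·k1); w_{n+1} = w_n + h·k2.
x=0.000000, w=-1.300000:
  k1 = f(0.000000, -1.300000) = 0.390000
  k2 = f(0.080000, -1.268800) = 0.264640
  w ← -1.300000 + 0.16·0.264640 = -1.257658
x=0.160000, w=-1.257658:
  k1 = f(0.160000, -1.257658) = 0.145297
  k2 = f(0.240000, -1.246034) = 0.025810
  w ← -1.257658 + 0.16·0.025810 = -1.253528
w(0.32) ≈ -1.2535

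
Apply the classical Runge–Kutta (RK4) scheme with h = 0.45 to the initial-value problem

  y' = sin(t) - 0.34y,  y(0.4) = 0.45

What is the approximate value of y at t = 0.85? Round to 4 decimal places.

RK4: k1 = f(t_n, y_n); k2 = f(t_n + h/2, y_n + (h/2)·k1); k3 = f(t_n + h/2, y_n + (h/2)·k2); k4 = f(t_n + h, y_n + h·k3); y_{n+1} = y_n + (h/6)·(k1 + 2k2 + 2k3 + k4).
t=0.400000, y=0.450000:
  k1 = f(0.400000, 0.450000) = 0.236418
  k2 = f(0.625000, 0.503194) = 0.414011
  k3 = f(0.625000, 0.543153) = 0.400425
  k4 = f(0.850000, 0.630191) = 0.537015
  y ← 0.450000 + (0.45/6)·(k1 + 2k2 + 2k3 + k4) = 0.630173
y(0.85) ≈ 0.6302

0.6302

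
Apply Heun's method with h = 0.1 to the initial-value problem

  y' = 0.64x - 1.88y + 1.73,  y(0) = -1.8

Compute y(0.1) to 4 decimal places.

-1.3335

Heun: k1 = f(x_n, y_n); k2 = f(x_n + h, y_n + h·k1); y_{n+1} = y_n + (h/2)·(k1 + k2).
x=0.000000, y=-1.800000:
  k1 = f(0.000000, -1.800000) = 5.114000
  k2 = f(0.100000, -1.288600) = 4.216568
  y ← -1.800000 + (0.1/2)·(5.114000 + 4.216568) = -1.333472
y(0.1) ≈ -1.3335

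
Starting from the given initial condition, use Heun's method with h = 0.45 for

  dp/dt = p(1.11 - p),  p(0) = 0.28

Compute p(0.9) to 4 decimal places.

Heun: k1 = f(t_n, p_n); k2 = f(t_n + h, p_n + h·k1); p_{n+1} = p_n + (h/2)·(k1 + k2).
t=0.000000, p=0.280000:
  k1 = f(0.000000, 0.280000) = 0.232400
  k2 = f(0.450000, 0.384580) = 0.278982
  p ← 0.280000 + (0.45/2)·(0.232400 + 0.278982) = 0.395061
t=0.450000, p=0.395061:
  k1 = f(0.450000, 0.395061) = 0.282445
  k2 = f(0.900000, 0.522161) = 0.306947
  p ← 0.395061 + (0.45/2)·(0.282445 + 0.306947) = 0.527674
p(0.9) ≈ 0.5277

0.5277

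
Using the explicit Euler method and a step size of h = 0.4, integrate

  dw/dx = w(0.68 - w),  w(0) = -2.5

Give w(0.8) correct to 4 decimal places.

Euler: w_{n+1} = w_n + h·f(x_n, w_n).
x=0.000000, w=-2.500000: f=-7.950000 → w ← -2.500000 + 0.4·(-7.950000) = -5.680000
x=0.400000, w=-5.680000: f=-36.124800 → w ← -5.680000 + 0.4·(-36.124800) = -20.129920
w(0.8) ≈ -20.1299

-20.1299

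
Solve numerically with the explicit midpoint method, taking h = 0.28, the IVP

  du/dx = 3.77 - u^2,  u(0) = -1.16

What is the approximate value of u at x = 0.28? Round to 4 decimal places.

-0.2929

Midpoint: k1 = f(x_n, u_n); k2 = f(x_n + h/2, u_n + (h/2)·k1); u_{n+1} = u_n + h·k2.
x=0.000000, u=-1.160000:
  k1 = f(0.000000, -1.160000) = 2.424400
  k2 = f(0.140000, -0.820584) = 3.096642
  u ← -1.160000 + 0.28·3.096642 = -0.292940
u(0.28) ≈ -0.2929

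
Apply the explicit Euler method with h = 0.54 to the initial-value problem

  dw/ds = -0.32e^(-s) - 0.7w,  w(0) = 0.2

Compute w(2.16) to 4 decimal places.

Euler: w_{n+1} = w_n + h·f(s_n, w_n).
s=0.000000, w=0.200000: f=-0.460000 → w ← 0.200000 + 0.54·(-0.460000) = -0.048400
s=0.540000, w=-0.048400: f=-0.152599 → w ← -0.048400 + 0.54·(-0.152599) = -0.130804
s=1.080000, w=-0.130804: f=-0.017108 → w ← -0.130804 + 0.54·(-0.017108) = -0.140042
s=1.620000, w=-0.140042: f=0.034702 → w ← -0.140042 + 0.54·0.034702 = -0.121303
w(2.16) ≈ -0.1213

-0.1213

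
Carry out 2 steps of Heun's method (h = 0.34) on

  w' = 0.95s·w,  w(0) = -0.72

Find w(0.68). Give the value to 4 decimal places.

-0.8938

Heun: k1 = f(s_n, w_n); k2 = f(s_n + h, w_n + h·k1); w_{n+1} = w_n + (h/2)·(k1 + k2).
s=0.000000, w=-0.720000:
  k1 = f(0.000000, -0.720000) = 0.000000
  k2 = f(0.340000, -0.720000) = -0.232560
  w ← -0.720000 + (0.34/2)·(0.000000 + (-0.232560)) = -0.759535
s=0.340000, w=-0.759535:
  k1 = f(0.340000, -0.759535) = -0.245330
  k2 = f(0.680000, -0.842947) = -0.544544
  w ← -0.759535 + (0.34/2)·(-0.245330 + (-0.544544)) = -0.893814
w(0.68) ≈ -0.8938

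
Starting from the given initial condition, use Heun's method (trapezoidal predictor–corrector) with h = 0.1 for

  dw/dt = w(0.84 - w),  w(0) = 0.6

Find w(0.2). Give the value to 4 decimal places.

0.6277

Heun: k1 = f(t_n, w_n); k2 = f(t_n + h, w_n + h·k1); w_{n+1} = w_n + (h/2)·(k1 + k2).
t=0.000000, w=0.600000:
  k1 = f(0.000000, 0.600000) = 0.144000
  k2 = f(0.100000, 0.614400) = 0.138609
  w ← 0.600000 + (0.1/2)·(0.144000 + 0.138609) = 0.614130
t=0.100000, w=0.614130:
  k1 = f(0.100000, 0.614130) = 0.138713
  k2 = f(0.200000, 0.628002) = 0.133135
  w ← 0.614130 + (0.1/2)·(0.138713 + 0.133135) = 0.627723
w(0.2) ≈ 0.6277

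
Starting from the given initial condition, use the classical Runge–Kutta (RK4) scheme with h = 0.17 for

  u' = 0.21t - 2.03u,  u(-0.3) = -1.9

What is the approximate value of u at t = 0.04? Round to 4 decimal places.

-0.9586

RK4: k1 = f(t_n, u_n); k2 = f(t_n + h/2, u_n + (h/2)·k1); k3 = f(t_n + h/2, u_n + (h/2)·k2); k4 = f(t_n + h, u_n + h·k3); u_{n+1} = u_n + (h/6)·(k1 + 2k2 + 2k3 + k4).
t=-0.300000, u=-1.900000:
  k1 = f(-0.300000, -1.900000) = 3.794000
  k2 = f(-0.215000, -1.577510) = 3.157195
  k3 = f(-0.215000, -1.631638) = 3.267076
  k4 = f(-0.130000, -1.344597) = 2.702232
  u ← -1.900000 + (0.17/6)·(k1 + 2k2 + 2k3 + k4) = -1.351898
t=-0.130000, u=-1.351898:
  k1 = f(-0.130000, -1.351898) = 2.717053
  k2 = f(-0.045000, -1.120949) = 2.266076
  k3 = f(-0.045000, -1.159282) = 2.343892
  k4 = f(0.040000, -0.953436) = 1.943876
  u ← -1.351898 + (0.17/6)·(k1 + 2k2 + 2k3 + k4) = -0.958607
u(0.04) ≈ -0.9586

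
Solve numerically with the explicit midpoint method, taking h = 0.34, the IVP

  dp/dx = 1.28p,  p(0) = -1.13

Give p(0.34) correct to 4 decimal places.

-1.7288

Midpoint: k1 = f(x_n, p_n); k2 = f(x_n + h/2, p_n + (h/2)·k1); p_{n+1} = p_n + h·k2.
x=0.000000, p=-1.130000:
  k1 = f(0.000000, -1.130000) = -1.446400
  k2 = f(0.170000, -1.375888) = -1.761137
  p ← -1.130000 + 0.34·(-1.761137) = -1.728786
p(0.34) ≈ -1.7288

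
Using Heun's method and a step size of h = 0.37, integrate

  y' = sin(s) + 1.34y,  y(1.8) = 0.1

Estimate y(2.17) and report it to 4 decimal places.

0.5841

Heun: k1 = f(s_n, y_n); k2 = f(s_n + h, y_n + h·k1); y_{n+1} = y_n + (h/2)·(k1 + k2).
s=1.800000, y=0.100000:
  k1 = f(1.800000, 0.100000) = 1.107848
  k2 = f(2.170000, 0.509904) = 1.509056
  y ← 0.100000 + (0.37/2)·(1.107848 + 1.509056) = 0.584127
y(2.17) ≈ 0.5841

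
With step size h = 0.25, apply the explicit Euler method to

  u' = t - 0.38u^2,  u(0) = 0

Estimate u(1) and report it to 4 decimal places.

0.3713

Euler: u_{n+1} = u_n + h·f(t_n, u_n).
t=0.000000, u=0.000000: f=0.000000 → u ← 0.000000 + 0.25·0.000000 = 0.000000
t=0.250000, u=0.000000: f=0.250000 → u ← 0.000000 + 0.25·0.250000 = 0.062500
t=0.500000, u=0.062500: f=0.498516 → u ← 0.062500 + 0.25·0.498516 = 0.187129
t=0.750000, u=0.187129: f=0.736693 → u ← 0.187129 + 0.25·0.736693 = 0.371302
u(1) ≈ 0.3713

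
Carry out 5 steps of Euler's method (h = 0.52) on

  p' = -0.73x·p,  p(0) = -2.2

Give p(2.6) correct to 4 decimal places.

Euler: p_{n+1} = p_n + h·f(x_n, p_n).
x=0.000000, p=-2.200000: f=0.000000 → p ← -2.200000 + 0.52·0.000000 = -2.200000
x=0.520000, p=-2.200000: f=0.835120 → p ← -2.200000 + 0.52·0.835120 = -1.765738
x=1.040000, p=-1.765738: f=1.340548 → p ← -1.765738 + 0.52·1.340548 = -1.068653
x=1.560000, p=-1.068653: f=1.216982 → p ← -1.068653 + 0.52·1.216982 = -0.435822
x=2.080000, p=-0.435822: f=0.661752 → p ← -0.435822 + 0.52·0.661752 = -0.091711
p(2.6) ≈ -0.0917

-0.0917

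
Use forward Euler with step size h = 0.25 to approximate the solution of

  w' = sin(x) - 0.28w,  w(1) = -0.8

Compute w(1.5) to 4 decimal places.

-0.2590

Euler: w_{n+1} = w_n + h·f(x_n, w_n).
x=1.000000, w=-0.800000: f=1.065471 → w ← -0.800000 + 0.25·1.065471 = -0.533632
x=1.250000, w=-0.533632: f=1.098402 → w ← -0.533632 + 0.25·1.098402 = -0.259032
w(1.5) ≈ -0.2590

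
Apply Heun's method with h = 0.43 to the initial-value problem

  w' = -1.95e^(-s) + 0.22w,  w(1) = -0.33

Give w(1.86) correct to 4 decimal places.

Heun: k1 = f(s_n, w_n); k2 = f(s_n + h, w_n + h·k1); w_{n+1} = w_n + (h/2)·(k1 + k2).
s=1.000000, w=-0.330000:
  k1 = f(1.000000, -0.330000) = -0.789965
  k2 = f(1.430000, -0.669685) = -0.613983
  w ← -0.330000 + (0.43/2)·(-0.789965 + (-0.613983)) = -0.631849
s=1.430000, w=-0.631849:
  k1 = f(1.430000, -0.631849) = -0.605659
  k2 = f(1.860000, -0.892282) = -0.499864
  w ← -0.631849 + (0.43/2)·(-0.605659 + (-0.499864)) = -0.869536
w(1.86) ≈ -0.8695

-0.8695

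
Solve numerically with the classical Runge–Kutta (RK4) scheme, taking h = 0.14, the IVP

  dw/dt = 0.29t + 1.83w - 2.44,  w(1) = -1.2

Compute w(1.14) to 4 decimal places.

-1.8904

RK4: k1 = f(t_n, w_n); k2 = f(t_n + h/2, w_n + (h/2)·k1); k3 = f(t_n + h/2, w_n + (h/2)·k2); k4 = f(t_n + h, w_n + h·k3); w_{n+1} = w_n + (h/6)·(k1 + 2k2 + 2k3 + k4).
t=1.000000, w=-1.200000:
  k1 = f(1.000000, -1.200000) = -4.346000
  k2 = f(1.070000, -1.504220) = -4.882423
  k3 = f(1.070000, -1.541770) = -4.951138
  k4 = f(1.140000, -1.893159) = -5.573882
  w ← -1.200000 + (0.14/6)·(k1 + 2k2 + 2k3 + k4) = -1.890363
w(1.14) ≈ -1.8904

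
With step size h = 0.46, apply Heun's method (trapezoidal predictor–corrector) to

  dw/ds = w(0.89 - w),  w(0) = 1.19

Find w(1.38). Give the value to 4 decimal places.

Heun: k1 = f(s_n, w_n); k2 = f(s_n + h, w_n + h·k1); w_{n+1} = w_n + (h/2)·(k1 + k2).
s=0.000000, w=1.190000:
  k1 = f(0.000000, 1.190000) = -0.357000
  k2 = f(0.460000, 1.025780) = -0.139280
  w ← 1.190000 + (0.46/2)·(-0.357000 + (-0.139280)) = 1.075856
s=0.460000, w=1.075856:
  k1 = f(0.460000, 1.075856) = -0.199954
  k2 = f(0.920000, 0.983877) = -0.092363
  w ← 1.075856 + (0.46/2)·(-0.199954 + (-0.092363)) = 1.008623
s=0.920000, w=1.008623:
  k1 = f(0.920000, 1.008623) = -0.119645
  k2 = f(1.380000, 0.953586) = -0.060634
  w ← 1.008623 + (0.46/2)·(-0.119645 + (-0.060634)) = 0.967158
w(1.38) ≈ 0.9672

0.9672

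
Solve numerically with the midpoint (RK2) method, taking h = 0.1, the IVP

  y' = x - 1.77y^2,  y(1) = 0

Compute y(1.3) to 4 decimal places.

0.3271

Midpoint: k1 = f(x_n, y_n); k2 = f(x_n + h/2, y_n + (h/2)·k1); y_{n+1} = y_n + h·k2.
x=1.000000, y=0.000000:
  k1 = f(1.000000, 0.000000) = 1.000000
  k2 = f(1.050000, 0.050000) = 1.045575
  y ← 0.000000 + 0.1·1.045575 = 0.104558
x=1.100000, y=0.104558:
  k1 = f(1.100000, 0.104558) = 1.080650
  k2 = f(1.150000, 0.158590) = 1.105483
  y ← 0.104558 + 0.1·1.105483 = 0.215106
x=1.200000, y=0.215106:
  k1 = f(1.200000, 0.215106) = 1.118101
  k2 = f(1.250000, 0.271011) = 1.119999
  y ← 0.215106 + 0.1·1.119999 = 0.327106
y(1.3) ≈ 0.3271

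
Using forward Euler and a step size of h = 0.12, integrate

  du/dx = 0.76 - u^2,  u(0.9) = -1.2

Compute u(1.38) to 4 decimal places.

Euler: u_{n+1} = u_n + h·f(x_n, u_n).
x=0.900000, u=-1.200000: f=-0.680000 → u ← -1.200000 + 0.12·(-0.680000) = -1.281600
x=1.020000, u=-1.281600: f=-0.882499 → u ← -1.281600 + 0.12·(-0.882499) = -1.387500
x=1.140000, u=-1.387500: f=-1.165156 → u ← -1.387500 + 0.12·(-1.165156) = -1.527319
x=1.260000, u=-1.527319: f=-1.572702 → u ← -1.527319 + 0.12·(-1.572702) = -1.716043
u(1.38) ≈ -1.7160

-1.7160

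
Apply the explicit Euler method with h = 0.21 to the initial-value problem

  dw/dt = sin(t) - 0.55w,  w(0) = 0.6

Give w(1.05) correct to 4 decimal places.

Euler: w_{n+1} = w_n + h·f(t_n, w_n).
t=0.000000, w=0.600000: f=-0.330000 → w ← 0.600000 + 0.21·(-0.330000) = 0.530700
t=0.210000, w=0.530700: f=-0.083425 → w ← 0.530700 + 0.21·(-0.083425) = 0.513181
t=0.420000, w=0.513181: f=0.125511 → w ← 0.513181 + 0.21·0.125511 = 0.539538
t=0.630000, w=0.539538: f=0.292399 → w ← 0.539538 + 0.21·0.292399 = 0.600942
t=0.840000, w=0.600942: f=0.414125 → w ← 0.600942 + 0.21·0.414125 = 0.687908
w(1.05) ≈ 0.6879

0.6879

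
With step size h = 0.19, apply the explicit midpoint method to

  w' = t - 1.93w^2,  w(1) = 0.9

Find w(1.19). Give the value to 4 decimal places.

0.8453

Midpoint: k1 = f(t_n, w_n); k2 = f(t_n + h/2, w_n + (h/2)·k1); w_{n+1} = w_n + h·k2.
t=1.000000, w=0.900000:
  k1 = f(1.000000, 0.900000) = -0.563300
  k2 = f(1.095000, 0.846487) = -0.287921
  w ← 0.900000 + 0.19·(-0.287921) = 0.845295
w(1.19) ≈ 0.8453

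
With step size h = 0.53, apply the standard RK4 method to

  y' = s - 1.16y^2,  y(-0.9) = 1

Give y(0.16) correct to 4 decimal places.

0.2742

RK4: k1 = f(s_n, y_n); k2 = f(s_n + h/2, y_n + (h/2)·k1); k3 = f(s_n + h/2, y_n + (h/2)·k2); k4 = f(s_n + h, y_n + h·k3); y_{n+1} = y_n + (h/6)·(k1 + 2k2 + 2k3 + k4).
s=-0.900000, y=1.000000:
  k1 = f(-0.900000, 1.000000) = -2.060000
  k2 = f(-0.635000, 0.454100) = -0.874200
  k3 = f(-0.635000, 0.768337) = -1.319796
  k4 = f(-0.370000, 0.300508) = -0.474754
  y ← 1.000000 + (0.53/6)·(k1 + 2k2 + 2k3 + k4) = 0.388491
s=-0.370000, y=0.388491:
  k1 = f(-0.370000, 0.388491) = -0.545073
  k2 = f(-0.105000, 0.244046) = -0.174088
  k3 = f(-0.105000, 0.342357) = -0.240962
  k4 = f(0.160000, 0.260781) = 0.081112
  y ← 0.388491 + (0.53/6)·(k1 + 2k2 + 2k3 + k4) = 0.274182
y(0.16) ≈ 0.2742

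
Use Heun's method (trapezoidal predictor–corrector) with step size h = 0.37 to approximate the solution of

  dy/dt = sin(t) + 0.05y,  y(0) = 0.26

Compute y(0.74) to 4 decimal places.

0.5308

Heun: k1 = f(t_n, y_n); k2 = f(t_n + h, y_n + h·k1); y_{n+1} = y_n + (h/2)·(k1 + k2).
t=0.000000, y=0.260000:
  k1 = f(0.000000, 0.260000) = 0.013000
  k2 = f(0.370000, 0.264810) = 0.374856
  y ← 0.260000 + (0.37/2)·(0.013000 + 0.374856) = 0.331753
t=0.370000, y=0.331753:
  k1 = f(0.370000, 0.331753) = 0.378203
  k2 = f(0.740000, 0.471688) = 0.697872
  y ← 0.331753 + (0.37/2)·(0.378203 + 0.697872) = 0.530827
y(0.74) ≈ 0.5308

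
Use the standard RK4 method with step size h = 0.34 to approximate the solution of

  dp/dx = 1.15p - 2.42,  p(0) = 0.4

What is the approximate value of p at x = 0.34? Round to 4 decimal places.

RK4: k1 = f(x_n, p_n); k2 = f(x_n + h/2, p_n + (h/2)·k1); k3 = f(x_n + h/2, p_n + (h/2)·k2); k4 = f(x_n + h, p_n + h·k3); p_{n+1} = p_n + (h/6)·(k1 + 2k2 + 2k3 + k4).
x=0.000000, p=0.400000:
  k1 = f(0.000000, 0.400000) = -1.960000
  k2 = f(0.170000, 0.066800) = -2.343180
  k3 = f(0.170000, 0.001659) = -2.418092
  k4 = f(0.340000, -0.422151) = -2.905474
  p ← 0.400000 + (0.34/6)·(k1 + 2k2 + 2k3 + k4) = -0.415321
p(0.34) ≈ -0.4153

-0.4153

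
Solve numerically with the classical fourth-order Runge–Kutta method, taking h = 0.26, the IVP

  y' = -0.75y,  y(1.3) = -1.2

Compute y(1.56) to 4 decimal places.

RK4: k1 = f(t_n, y_n); k2 = f(t_n + h/2, y_n + (h/2)·k1); k3 = f(t_n + h/2, y_n + (h/2)·k2); k4 = f(t_n + h, y_n + h·k3); y_{n+1} = y_n + (h/6)·(k1 + 2k2 + 2k3 + k4).
t=1.300000, y=-1.200000:
  k1 = f(1.300000, -1.200000) = 0.900000
  k2 = f(1.430000, -1.083000) = 0.812250
  k3 = f(1.430000, -1.094407) = 0.820806
  k4 = f(1.560000, -0.986591) = 0.739943
  y ← -1.200000 + (0.26/6)·(k1 + 2k2 + 2k3 + k4) = -0.987404
y(1.56) ≈ -0.9874

-0.9874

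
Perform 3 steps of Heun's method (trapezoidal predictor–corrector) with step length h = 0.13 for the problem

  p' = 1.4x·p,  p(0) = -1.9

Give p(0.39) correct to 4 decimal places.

Heun: k1 = f(x_n, p_n); k2 = f(x_n + h, p_n + h·k1); p_{n+1} = p_n + (h/2)·(k1 + k2).
x=0.000000, p=-1.900000:
  k1 = f(0.000000, -1.900000) = 0.000000
  k2 = f(0.130000, -1.900000) = -0.345800
  p ← -1.900000 + (0.13/2)·(0.000000 + (-0.345800)) = -1.922477
x=0.130000, p=-1.922477:
  k1 = f(0.130000, -1.922477) = -0.349891
  k2 = f(0.260000, -1.967963) = -0.716338
  p ← -1.922477 + (0.13/2)·(-0.349891 + (-0.716338)) = -1.991782
x=0.260000, p=-1.991782:
  k1 = f(0.260000, -1.991782) = -0.725009
  k2 = f(0.390000, -2.086033) = -1.138974
  p ← -1.991782 + (0.13/2)·(-0.725009 + (-1.138974)) = -2.112941
p(0.39) ≈ -2.1129

-2.1129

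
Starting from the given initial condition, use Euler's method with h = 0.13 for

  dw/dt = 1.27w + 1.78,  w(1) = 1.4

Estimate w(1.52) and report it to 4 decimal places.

Euler: w_{n+1} = w_n + h·f(t_n, w_n).
t=1.000000, w=1.400000: f=3.558000 → w ← 1.400000 + 0.13·3.558000 = 1.862540
t=1.130000, w=1.862540: f=4.145426 → w ← 1.862540 + 0.13·4.145426 = 2.401445
t=1.260000, w=2.401445: f=4.829836 → w ← 2.401445 + 0.13·4.829836 = 3.029324
t=1.390000, w=3.029324: f=5.627241 → w ← 3.029324 + 0.13·5.627241 = 3.760865
w(1.52) ≈ 3.7609

3.7609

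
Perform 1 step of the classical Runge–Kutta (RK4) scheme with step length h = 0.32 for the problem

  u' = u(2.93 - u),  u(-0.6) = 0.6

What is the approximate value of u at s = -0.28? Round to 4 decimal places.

1.1618

RK4: k1 = f(s_n, u_n); k2 = f(s_n + h/2, u_n + (h/2)·k1); k3 = f(s_n + h/2, u_n + (h/2)·k2); k4 = f(s_n + h, u_n + h·k3); u_{n+1} = u_n + (h/6)·(k1 + 2k2 + 2k3 + k4).
s=-0.600000, u=0.600000:
  k1 = f(-0.600000, 0.600000) = 1.398000
  k2 = f(-0.440000, 0.823680) = 1.734934
  k3 = f(-0.440000, 0.877589) = 1.801174
  k4 = f(-0.280000, 1.176376) = 2.062921
  u ← 0.600000 + (0.32/6)·(k1 + 2k2 + 2k3 + k4) = 1.161767
u(-0.28) ≈ 1.1618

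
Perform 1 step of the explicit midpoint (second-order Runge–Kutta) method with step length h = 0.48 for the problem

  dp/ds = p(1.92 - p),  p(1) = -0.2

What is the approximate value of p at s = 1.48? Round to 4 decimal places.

-0.5218

Midpoint: k1 = f(s_n, p_n); k2 = f(s_n + h/2, p_n + (h/2)·k1); p_{n+1} = p_n + h·k2.
s=1.000000, p=-0.200000:
  k1 = f(1.000000, -0.200000) = -0.424000
  k2 = f(1.240000, -0.301760) = -0.670438
  p ← -0.200000 + 0.48·(-0.670438) = -0.521810
p(1.48) ≈ -0.5218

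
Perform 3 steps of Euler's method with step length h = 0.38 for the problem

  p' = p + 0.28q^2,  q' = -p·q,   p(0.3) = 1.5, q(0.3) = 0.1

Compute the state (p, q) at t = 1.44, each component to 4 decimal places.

Euler on (p,q): p_{n+1} = p_n + h·p', q_{n+1} = q_n + h·q'.
0.300000: (1.500000, 0.100000); f=(1.502800, -0.150000) → (2.071064, 0.043000)
0.680000: (2.071064, 0.043000); f=(2.071582, -0.089056) → (2.858265, 0.009159)
1.060000: (2.858265, 0.009159); f=(2.858289, -0.026178) → (3.944415, -0.000789)
(p(1.44), q(1.44)) ≈ (3.9444, -0.0008)

3.9444, -0.0008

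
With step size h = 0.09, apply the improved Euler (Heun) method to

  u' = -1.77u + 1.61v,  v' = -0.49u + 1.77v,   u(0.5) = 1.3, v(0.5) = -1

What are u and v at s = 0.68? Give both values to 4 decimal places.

Heun on (u,v): k1 = f(s_n, state_n); k2 = f(s_n + h, state_n + h·k1); state_{n+1} = state_n + (h/2)·(k1 + k2).
0.500000: (1.300000, -1.000000)
  k1 = (-3.911000, -2.407000)
  predictor → (0.948010, -1.216630)
  k2 = (-3.636752, -2.617960)
  → (0.960351, -1.226123)
0.590000: (0.960351, -1.226123)
  k1 = (-3.673880, -2.640810)
  predictor → (0.629702, -1.463796)
  k2 = (-3.471284, -2.899473)
  → (0.638819, -1.475436)
(u(0.68), v(0.68)) ≈ (0.6388, -1.4754)

0.6388, -1.4754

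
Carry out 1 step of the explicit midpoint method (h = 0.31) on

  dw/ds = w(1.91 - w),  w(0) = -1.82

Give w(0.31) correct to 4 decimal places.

Midpoint: k1 = f(s_n, w_n); k2 = f(s_n + h/2, w_n + (h/2)·k1); w_{n+1} = w_n + h·k2.
s=0.000000, w=-1.820000:
  k1 = f(0.000000, -1.820000) = -6.788600
  k2 = f(0.155000, -2.872233) = -13.735687
  w ← -1.820000 + 0.31·(-13.735687) = -6.078063
w(0.31) ≈ -6.0781

-6.0781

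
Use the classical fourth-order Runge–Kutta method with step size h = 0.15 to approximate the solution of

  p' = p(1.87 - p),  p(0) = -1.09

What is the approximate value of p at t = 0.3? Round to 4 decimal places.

-3.3950

RK4: k1 = f(t_n, p_n); k2 = f(t_n + h/2, p_n + (h/2)·k1); k3 = f(t_n + h/2, p_n + (h/2)·k2); k4 = f(t_n + h, p_n + h·k3); p_{n+1} = p_n + (h/6)·(k1 + 2k2 + 2k3 + k4).
t=0.000000, p=-1.090000:
  k1 = f(0.000000, -1.090000) = -3.226400
  k2 = f(0.075000, -1.331980) = -4.264973
  k3 = f(0.075000, -1.409873) = -4.624204
  k4 = f(0.150000, -1.783631) = -6.516728
  p ← -1.090000 + (0.15/6)·(k1 + 2k2 + 2k3 + k4) = -1.778037
t=0.150000, p=-1.778037:
  k1 = f(0.150000, -1.778037) = -6.486345
  k2 = f(0.225000, -2.264513) = -9.362658
  k3 = f(0.225000, -2.480236) = -10.789615
  k4 = f(0.300000, -3.396479) = -17.887488
  p ← -1.778037 + (0.15/6)·(k1 + 2k2 + 2k3 + k4) = -3.394997
p(0.3) ≈ -3.3950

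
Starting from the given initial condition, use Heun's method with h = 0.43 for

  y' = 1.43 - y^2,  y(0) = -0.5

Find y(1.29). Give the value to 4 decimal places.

Heun: k1 = f(s_n, y_n); k2 = f(s_n + h, y_n + h·k1); y_{n+1} = y_n + (h/2)·(k1 + k2).
s=0.000000, y=-0.500000:
  k1 = f(0.000000, -0.500000) = 1.180000
  k2 = f(0.430000, 0.007400) = 1.429945
  y ← -0.500000 + (0.43/2)·(1.180000 + 1.429945) = 0.061138
s=0.430000, y=0.061138:
  k1 = f(0.430000, 0.061138) = 1.426262
  k2 = f(0.860000, 0.674431) = 0.975143
  y ← 0.061138 + (0.43/2)·(1.426262 + 0.975143) = 0.577440
s=0.860000, y=0.577440:
  k1 = f(0.860000, 0.577440) = 1.096563
  k2 = f(1.290000, 1.048962) = 0.329678
  y ← 0.577440 + (0.43/2)·(1.096563 + 0.329678) = 0.884082
y(1.29) ≈ 0.8841

0.8841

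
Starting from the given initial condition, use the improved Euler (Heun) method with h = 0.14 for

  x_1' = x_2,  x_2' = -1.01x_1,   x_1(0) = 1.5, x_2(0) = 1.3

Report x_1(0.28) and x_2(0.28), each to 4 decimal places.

Heun on (x_1,x_2): k1 = f(x_n, state_n); k2 = f(x_n + h, state_n + h·k1); state_{n+1} = state_n + (h/2)·(k1 + k2).
0.000000: (1.500000, 1.300000)
  k1 = (1.300000, -1.515000)
  predictor → (1.682000, 1.087900)
  k2 = (1.087900, -1.698820)
  → (1.667153, 1.075033)
0.140000: (1.667153, 1.075033)
  k1 = (1.075033, -1.683825)
  predictor → (1.817658, 0.839297)
  k2 = (0.839297, -1.835834)
  → (1.801156, 0.828656)
(x_1(0.28), x_2(0.28)) ≈ (1.8012, 0.8287)

1.8012, 0.8287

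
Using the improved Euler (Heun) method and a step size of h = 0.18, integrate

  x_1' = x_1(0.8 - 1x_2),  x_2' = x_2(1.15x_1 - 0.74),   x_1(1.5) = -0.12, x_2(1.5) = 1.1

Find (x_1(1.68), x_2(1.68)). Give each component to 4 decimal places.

-0.1155, 0.9405

Heun on (x_1,x_2): k1 = f(t_n, state_n); k2 = f(t_n + h, state_n + h·k1); state_{n+1} = state_n + (h/2)·(k1 + k2).
1.500000: (-0.120000, 1.100000)
  k1 = (0.036000, -0.965800)
  predictor → (-0.113520, 0.926156)
  k2 = (0.014321, -0.806263)
  → (-0.115471, 0.940514)
(x_1(1.68), x_2(1.68)) ≈ (-0.1155, 0.9405)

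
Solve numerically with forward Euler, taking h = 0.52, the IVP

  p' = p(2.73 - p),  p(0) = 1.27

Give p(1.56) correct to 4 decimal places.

Euler: p_{n+1} = p_n + h·f(x_n, p_n).
x=0.000000, p=1.270000: f=1.854200 → p ← 1.270000 + 0.52·1.854200 = 2.234184
x=0.520000, p=2.234184: f=1.107744 → p ← 2.234184 + 0.52·1.107744 = 2.810211
x=1.040000, p=2.810211: f=-0.225410 → p ← 2.810211 + 0.52·(-0.225410) = 2.692998
p(1.56) ≈ 2.6930

2.6930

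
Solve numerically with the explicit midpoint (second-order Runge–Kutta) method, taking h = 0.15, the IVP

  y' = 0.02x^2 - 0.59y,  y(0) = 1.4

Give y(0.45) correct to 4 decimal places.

Midpoint: k1 = f(x_n, y_n); k2 = f(x_n + h/2, y_n + (h/2)·k1); y_{n+1} = y_n + h·k2.
x=0.000000, y=1.400000:
  k1 = f(0.000000, 1.400000) = -0.826000
  k2 = f(0.075000, 1.338050) = -0.789337
  y ← 1.400000 + 0.15·(-0.789337) = 1.281599
x=0.150000, y=1.281599:
  k1 = f(0.150000, 1.281599) = -0.755694
  k2 = f(0.225000, 1.224922) = -0.721692
  y ← 1.281599 + 0.15·(-0.721692) = 1.173346
x=0.300000, y=1.173346:
  k1 = f(0.300000, 1.173346) = -0.690474
  k2 = f(0.375000, 1.121560) = -0.658908
  y ← 1.173346 + 0.15·(-0.658908) = 1.074509
y(0.45) ≈ 1.0745

1.0745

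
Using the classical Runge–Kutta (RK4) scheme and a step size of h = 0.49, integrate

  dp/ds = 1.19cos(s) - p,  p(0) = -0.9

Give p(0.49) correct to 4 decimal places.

RK4: k1 = f(s_n, p_n); k2 = f(s_n + h/2, p_n + (h/2)·k1); k3 = f(s_n + h/2, p_n + (h/2)·k2); k4 = f(s_n + h, p_n + h·k3); p_{n+1} = p_n + (h/6)·(k1 + 2k2 + 2k3 + k4).
s=0.000000, p=-0.900000:
  k1 = f(0.000000, -0.900000) = 2.090000
  k2 = f(0.245000, -0.387950) = 1.542413
  k3 = f(0.245000, -0.522109) = 1.676572
  k4 = f(0.490000, -0.078480) = 1.128456
  p ← -0.900000 + (0.49/6)·(k1 + 2k2 + 2k3 + k4) = -0.111392
p(0.49) ≈ -0.1114

-0.1114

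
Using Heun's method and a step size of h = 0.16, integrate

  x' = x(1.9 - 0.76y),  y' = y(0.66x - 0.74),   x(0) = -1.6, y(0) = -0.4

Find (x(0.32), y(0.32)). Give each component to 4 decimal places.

Heun on (x,y): k1 = f(s_n, state_n); k2 = f(s_n + h, state_n + h·k1); state_{n+1} = state_n + (h/2)·(k1 + k2).
0.000000: (-1.600000, -0.400000)
  k1 = (-3.526400, 0.718400)
  predictor → (-2.164224, -0.285056)
  k2 = (-4.580889, 0.618112)
  → (-2.248583, -0.293079)
0.160000: (-2.248583, -0.293079)
  k1 = (-4.773157, 0.651827)
  predictor → (-3.012288, -0.188787)
  k2 = (-6.155545, 0.515031)
  → (-3.122879, -0.199730)
(x(0.32), y(0.32)) ≈ (-3.1229, -0.1997)

-3.1229, -0.1997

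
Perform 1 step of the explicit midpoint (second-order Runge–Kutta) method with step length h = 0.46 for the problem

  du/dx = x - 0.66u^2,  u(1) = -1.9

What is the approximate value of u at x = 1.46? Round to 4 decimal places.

Midpoint: k1 = f(x_n, u_n); k2 = f(x_n + h/2, u_n + (h/2)·k1); u_{n+1} = u_n + h·k2.
x=1.000000, u=-1.900000:
  k1 = f(1.000000, -1.900000) = -1.382600
  k2 = f(1.230000, -2.217998) = -2.016880
  u ← -1.900000 + 0.46·(-2.016880) = -2.827765
u(1.46) ≈ -2.8278

-2.8278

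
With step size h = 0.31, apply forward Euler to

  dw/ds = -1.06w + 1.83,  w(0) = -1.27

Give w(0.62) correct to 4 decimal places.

Euler: w_{n+1} = w_n + h·f(s_n, w_n).
s=0.000000, w=-1.270000: f=3.176200 → w ← -1.270000 + 0.31·3.176200 = -0.285378
s=0.310000, w=-0.285378: f=2.132501 → w ← -0.285378 + 0.31·2.132501 = 0.375697
w(0.62) ≈ 0.3757

0.3757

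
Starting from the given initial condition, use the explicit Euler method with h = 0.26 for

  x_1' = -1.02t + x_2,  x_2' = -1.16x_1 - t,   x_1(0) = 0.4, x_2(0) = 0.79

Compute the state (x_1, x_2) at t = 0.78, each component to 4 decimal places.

Euler on (x_1,x_2): x_1_{n+1} = x_1_n + h·x_1', x_2_{n+1} = x_2_n + h·x_2'.
0.000000: (0.400000, 0.790000); f=(0.790000, -0.464000) → (0.605400, 0.669360)
0.260000: (0.605400, 0.669360); f=(0.404160, -0.962264) → (0.710482, 0.419171)
0.520000: (0.710482, 0.419171); f=(-0.111229, -1.344159) → (0.681562, 0.069690)
(x_1(0.78), x_2(0.78)) ≈ (0.6816, 0.0697)

0.6816, 0.0697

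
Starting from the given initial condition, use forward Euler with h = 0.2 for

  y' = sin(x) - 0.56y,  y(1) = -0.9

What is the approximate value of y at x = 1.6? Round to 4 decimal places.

-0.1349

Euler: y_{n+1} = y_n + h·f(x_n, y_n).
x=1.000000, y=-0.900000: f=1.345471 → y ← -0.900000 + 0.2·1.345471 = -0.630906
x=1.200000, y=-0.630906: f=1.285346 → y ← -0.630906 + 0.2·1.285346 = -0.373837
x=1.400000, y=-0.373837: f=1.194798 → y ← -0.373837 + 0.2·1.194798 = -0.134877
y(1.6) ≈ -0.1349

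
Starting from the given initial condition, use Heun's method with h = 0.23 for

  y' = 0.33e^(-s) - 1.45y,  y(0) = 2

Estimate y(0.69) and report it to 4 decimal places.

0.8488

Heun: k1 = f(s_n, y_n); k2 = f(s_n + h, y_n + h·k1); y_{n+1} = y_n + (h/2)·(k1 + k2).
s=0.000000, y=2.000000:
  k1 = f(0.000000, 2.000000) = -2.570000
  k2 = f(0.230000, 1.408900) = -1.780709
  y ← 2.000000 + (0.23/2)·(-2.570000 + (-1.780709)) = 1.499668
s=0.230000, y=1.499668:
  k1 = f(0.230000, 1.499668) = -1.912323
  k2 = f(0.460000, 1.059834) = -1.328436
  y ← 1.499668 + (0.23/2)·(-1.912323 + (-1.328436)) = 1.126981
s=0.460000, y=1.126981:
  k1 = f(0.460000, 1.126981) = -1.425799
  k2 = f(0.690000, 0.799047) = -0.993099
  y ← 1.126981 + (0.23/2)·(-1.425799 + (-0.993099)) = 0.848808
y(0.69) ≈ 0.8488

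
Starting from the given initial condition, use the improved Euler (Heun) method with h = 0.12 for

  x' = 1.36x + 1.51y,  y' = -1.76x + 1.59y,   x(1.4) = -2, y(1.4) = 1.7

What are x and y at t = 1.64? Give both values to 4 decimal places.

-1.7220, 3.4837

Heun on (x,y): k1 = f(t_n, state_n); k2 = f(t_n + h, state_n + h·k1); state_{n+1} = state_n + (h/2)·(k1 + k2).
1.400000: (-2.000000, 1.700000)
  k1 = (-0.153000, 6.223000)
  predictor → (-2.018360, 2.446760)
  k2 = (0.949638, 7.442662)
  → (-1.952202, 2.519940)
1.520000: (-1.952202, 2.519940)
  k1 = (1.150115, 7.442579)
  predictor → (-1.814188, 3.413049)
  k2 = (2.686409, 8.619719)
  → (-1.722010, 3.483678)
(x(1.64), y(1.64)) ≈ (-1.7220, 3.4837)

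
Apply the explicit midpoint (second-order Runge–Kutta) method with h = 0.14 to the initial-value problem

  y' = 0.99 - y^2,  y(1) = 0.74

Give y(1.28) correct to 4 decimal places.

0.8398

Midpoint: k1 = f(s_n, y_n); k2 = f(s_n + h/2, y_n + (h/2)·k1); y_{n+1} = y_n + h·k2.
s=1.000000, y=0.740000:
  k1 = f(1.000000, 0.740000) = 0.442400
  k2 = f(1.070000, 0.770968) = 0.395608
  y ← 0.740000 + 0.14·0.395608 = 0.795385
s=1.140000, y=0.795385:
  k1 = f(1.140000, 0.795385) = 0.357362
  k2 = f(1.210000, 0.820401) = 0.316943
  y ← 0.795385 + 0.14·0.316943 = 0.839757
y(1.28) ≈ 0.8398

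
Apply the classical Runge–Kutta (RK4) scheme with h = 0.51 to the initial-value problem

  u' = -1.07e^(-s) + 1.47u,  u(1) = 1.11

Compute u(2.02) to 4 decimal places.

4.3057

RK4: k1 = f(s_n, u_n); k2 = f(s_n + h/2, u_n + (h/2)·k1); k3 = f(s_n + h/2, u_n + (h/2)·k2); k4 = f(s_n + h, u_n + h·k3); u_{n+1} = u_n + (h/6)·(k1 + 2k2 + 2k3 + k4).
s=1.000000, u=1.110000:
  k1 = f(1.000000, 1.110000) = 1.238069
  k2 = f(1.255000, 1.425708) = 1.790759
  k3 = f(1.255000, 1.566644) = 1.997935
  k4 = f(1.510000, 2.128947) = 2.893178
  u ← 1.110000 + (0.51/6)·(k1 + 2k2 + 2k3 + k4) = 2.105234
s=1.510000, u=2.105234:
  k1 = f(1.510000, 2.105234) = 2.858320
  k2 = f(1.765000, 2.834106) = 3.982965
  k3 = f(1.765000, 3.120890) = 4.404539
  k4 = f(2.020000, 4.351549) = 6.254835
  u ← 2.105234 + (0.51/6)·(k1 + 2k2 + 2k3 + k4) = 4.305728
u(2.02) ≈ 4.3057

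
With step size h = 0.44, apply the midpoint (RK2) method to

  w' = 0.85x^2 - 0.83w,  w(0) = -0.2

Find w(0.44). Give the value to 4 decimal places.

Midpoint: k1 = f(x_n, w_n); k2 = f(x_n + h/2, w_n + (h/2)·k1); w_{n+1} = w_n + h·k2.
x=0.000000, w=-0.200000:
  k1 = f(0.000000, -0.200000) = 0.166000
  k2 = f(0.220000, -0.163480) = 0.176828
  w ← -0.200000 + 0.44·0.176828 = -0.122196
w(0.44) ≈ -0.1222

-0.1222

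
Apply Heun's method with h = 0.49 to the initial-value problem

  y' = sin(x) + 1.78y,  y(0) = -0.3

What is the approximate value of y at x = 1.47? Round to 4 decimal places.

Heun: k1 = f(x_n, y_n); k2 = f(x_n + h, y_n + h·k1); y_{n+1} = y_n + (h/2)·(k1 + k2).
x=0.000000, y=-0.300000:
  k1 = f(0.000000, -0.300000) = -0.534000
  k2 = f(0.490000, -0.561660) = -0.529129
  y ← -0.300000 + (0.49/2)·(-0.534000 + (-0.529129)) = -0.560467
x=0.490000, y=-0.560467:
  k1 = f(0.490000, -0.560467) = -0.527005
  k2 = f(0.980000, -0.818699) = -0.626787
  y ← -0.560467 + (0.49/2)·(-0.527005 + (-0.626787)) = -0.843145
x=0.980000, y=-0.843145:
  k1 = f(0.980000, -0.843145) = -0.670301
  k2 = f(1.470000, -1.171593) = -1.090511
  y ← -0.843145 + (0.49/2)·(-0.670301 + (-1.090511)) = -1.274545
y(1.47) ≈ -1.2745

-1.2745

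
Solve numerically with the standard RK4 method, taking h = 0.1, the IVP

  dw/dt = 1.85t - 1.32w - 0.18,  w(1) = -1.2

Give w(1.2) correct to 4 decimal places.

RK4: k1 = f(t_n, w_n); k2 = f(t_n + h/2, w_n + (h/2)·k1); k3 = f(t_n + h/2, w_n + (h/2)·k2); k4 = f(t_n + h, w_n + h·k3); w_{n+1} = w_n + (h/6)·(k1 + 2k2 + 2k3 + k4).
t=1.000000, w=-1.200000:
  k1 = f(1.000000, -1.200000) = 3.254000
  k2 = f(1.050000, -1.037300) = 3.131736
  k3 = f(1.050000, -1.043413) = 3.139805
  k4 = f(1.100000, -0.886019) = 3.024546
  w ← -1.200000 + (0.1/6)·(k1 + 2k2 + 2k3 + k4) = -0.886306
t=1.100000, w=-0.886306:
  k1 = f(1.100000, -0.886306) = 3.024924
  k2 = f(1.150000, -0.735060) = 2.917779
  k3 = f(1.150000, -0.740417) = 2.924851
  k4 = f(1.200000, -0.593821) = 2.823844
  w ← -0.886306 + (0.1/6)·(k1 + 2k2 + 2k3 + k4) = -0.594072
w(1.2) ≈ -0.5941

-0.5941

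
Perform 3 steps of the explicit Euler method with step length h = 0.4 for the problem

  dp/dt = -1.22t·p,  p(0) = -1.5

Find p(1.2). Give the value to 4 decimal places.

Euler: p_{n+1} = p_n + h·f(t_n, p_n).
t=0.000000, p=-1.500000: f=0.000000 → p ← -1.500000 + 0.4·0.000000 = -1.500000
t=0.400000, p=-1.500000: f=0.732000 → p ← -1.500000 + 0.4·0.732000 = -1.207200
t=0.800000, p=-1.207200: f=1.178227 → p ← -1.207200 + 0.4·1.178227 = -0.735909
p(1.2) ≈ -0.7359

-0.7359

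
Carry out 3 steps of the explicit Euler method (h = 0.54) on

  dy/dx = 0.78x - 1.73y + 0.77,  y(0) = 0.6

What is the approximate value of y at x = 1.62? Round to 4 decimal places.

0.9150

Euler: y_{n+1} = y_n + h·f(x_n, y_n).
x=0.000000, y=0.600000: f=-0.268000 → y ← 0.600000 + 0.54·(-0.268000) = 0.455280
x=0.540000, y=0.455280: f=0.403566 → y ← 0.455280 + 0.54·0.403566 = 0.673205
x=1.080000, y=0.673205: f=0.447755 → y ← 0.673205 + 0.54·0.447755 = 0.914993
y(1.62) ≈ 0.9150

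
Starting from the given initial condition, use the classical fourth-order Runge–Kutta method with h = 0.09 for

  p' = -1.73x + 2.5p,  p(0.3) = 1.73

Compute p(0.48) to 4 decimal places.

2.5624

RK4: k1 = f(x_n, p_n); k2 = f(x_n + h/2, p_n + (h/2)·k1); k3 = f(x_n + h/2, p_n + (h/2)·k2); k4 = f(x_n + h, p_n + h·k3); p_{n+1} = p_n + (h/6)·(k1 + 2k2 + 2k3 + k4).
x=0.300000, p=1.730000:
  k1 = f(0.300000, 1.730000) = 3.806000
  k2 = f(0.345000, 1.901270) = 4.156325
  k3 = f(0.345000, 1.917035) = 4.195737
  k4 = f(0.390000, 2.107616) = 4.594341
  p ← 1.730000 + (0.09/6)·(k1 + 2k2 + 2k3 + k4) = 2.106567
x=0.390000, p=2.106567:
  k1 = f(0.390000, 2.106567) = 4.591717
  k2 = f(0.435000, 2.313194) = 5.030436
  k3 = f(0.435000, 2.332937) = 5.079791
  k4 = f(0.480000, 2.563748) = 5.578970
  p ← 2.106567 + (0.09/6)·(k1 + 2k2 + 2k3 + k4) = 2.562434
p(0.48) ≈ 2.5624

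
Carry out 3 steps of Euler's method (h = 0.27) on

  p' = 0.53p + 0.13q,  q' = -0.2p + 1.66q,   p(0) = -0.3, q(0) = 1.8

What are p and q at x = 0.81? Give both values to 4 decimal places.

-0.1264, 5.5353

Euler on (p,q): p_{n+1} = p_n + h·p', q_{n+1} = q_n + h·q'.
0.000000: (-0.300000, 1.800000); f=(0.075000, 3.048000) → (-0.279750, 2.622960)
0.270000: (-0.279750, 2.622960); f=(0.192717, 4.410064) → (-0.227716, 3.813677)
0.540000: (-0.227716, 3.813677); f=(0.375088, 6.376247) → (-0.126442, 5.535264)
(p(0.81), q(0.81)) ≈ (-0.1264, 5.5353)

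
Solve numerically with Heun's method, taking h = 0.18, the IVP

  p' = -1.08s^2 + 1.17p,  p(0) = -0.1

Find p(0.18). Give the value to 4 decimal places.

Heun: k1 = f(s_n, p_n); k2 = f(s_n + h, p_n + h·k1); p_{n+1} = p_n + (h/2)·(k1 + k2).
s=0.000000, p=-0.100000:
  k1 = f(0.000000, -0.100000) = -0.117000
  k2 = f(0.180000, -0.121060) = -0.176632
  p ← -0.100000 + (0.18/2)·(-0.117000 + (-0.176632)) = -0.126427
p(0.18) ≈ -0.1264

-0.1264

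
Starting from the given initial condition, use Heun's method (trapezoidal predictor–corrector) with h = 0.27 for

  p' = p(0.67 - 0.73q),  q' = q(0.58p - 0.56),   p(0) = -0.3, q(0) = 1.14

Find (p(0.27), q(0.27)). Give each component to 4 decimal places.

Heun on (p,q): k1 = f(t_n, state_n); k2 = f(t_n + h, state_n + h·k1); state_{n+1} = state_n + (h/2)·(k1 + k2).
0.000000: (-0.300000, 1.140000)
  k1 = (0.048660, -0.836760)
  predictor → (-0.286862, 0.914075)
  k2 = (-0.000782, -0.663966)
  → (-0.293536, 0.937402)
(p(0.27), q(0.27)) ≈ (-0.2935, 0.9374)

-0.2935, 0.9374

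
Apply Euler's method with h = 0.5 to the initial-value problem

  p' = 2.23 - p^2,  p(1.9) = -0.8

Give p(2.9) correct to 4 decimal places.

1.1100

Euler: p_{n+1} = p_n + h·f(x_n, p_n).
x=1.900000, p=-0.800000: f=1.590000 → p ← -0.800000 + 0.5·1.590000 = -0.005000
x=2.400000, p=-0.005000: f=2.229975 → p ← -0.005000 + 0.5·2.229975 = 1.109987
p(2.9) ≈ 1.1100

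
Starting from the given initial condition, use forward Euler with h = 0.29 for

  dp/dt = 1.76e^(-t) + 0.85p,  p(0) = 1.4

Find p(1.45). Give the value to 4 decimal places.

7.0554

Euler: p_{n+1} = p_n + h·f(t_n, p_n).
t=0.000000, p=1.400000: f=2.950000 → p ← 1.400000 + 0.29·2.950000 = 2.255500
t=0.290000, p=2.255500: f=3.234119 → p ← 2.255500 + 0.29·3.234119 = 3.193394
t=0.580000, p=3.193394: f=3.699806 → p ← 3.193394 + 0.29·3.699806 = 4.266338
t=0.870000, p=4.266338: f=4.363742 → p ← 4.266338 + 0.29·4.363742 = 5.531824
t=1.160000, p=5.531824: f=5.253786 → p ← 5.531824 + 0.29·5.253786 = 7.055421
p(1.45) ≈ 7.0554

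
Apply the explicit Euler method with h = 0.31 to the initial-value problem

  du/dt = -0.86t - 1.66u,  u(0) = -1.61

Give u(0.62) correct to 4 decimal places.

Euler: u_{n+1} = u_n + h·f(t_n, u_n).
t=0.000000, u=-1.610000: f=2.672600 → u ← -1.610000 + 0.31·2.672600 = -0.781494
t=0.310000, u=-0.781494: f=1.030680 → u ← -0.781494 + 0.31·1.030680 = -0.461983
u(0.62) ≈ -0.4620

-0.4620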